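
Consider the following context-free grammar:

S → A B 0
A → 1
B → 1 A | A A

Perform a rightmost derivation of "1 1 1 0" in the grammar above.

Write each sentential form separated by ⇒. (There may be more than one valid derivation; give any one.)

S ⇒ A B 0 ⇒ A 1 A 0 ⇒ A 1 1 0 ⇒ 1 1 1 0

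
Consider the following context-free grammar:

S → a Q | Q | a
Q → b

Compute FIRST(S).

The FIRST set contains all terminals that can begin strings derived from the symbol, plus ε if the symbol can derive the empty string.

We compute FIRST(S) using the standard algorithm.
FIRST(Q) = {b}
FIRST(S) = {a, b}
Therefore, FIRST(S) = {a, b}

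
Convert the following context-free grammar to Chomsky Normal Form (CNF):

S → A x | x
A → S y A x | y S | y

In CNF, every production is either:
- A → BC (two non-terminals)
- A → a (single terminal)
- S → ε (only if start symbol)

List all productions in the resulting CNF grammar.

TX → x; S → x; TY → y; A → y; S → A TX; A → S X0; X0 → TY X1; X1 → A TX; A → TY S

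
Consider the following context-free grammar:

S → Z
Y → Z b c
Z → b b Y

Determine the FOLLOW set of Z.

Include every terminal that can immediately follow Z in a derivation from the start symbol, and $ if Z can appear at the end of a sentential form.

We compute FOLLOW(Z) using the standard algorithm.
FOLLOW(S) starts with {$}.
FIRST(S) = {b}
FIRST(Y) = {b}
FIRST(Z) = {b}
FOLLOW(S) = {$}
FOLLOW(Y) = {$, b}
FOLLOW(Z) = {$, b}
Therefore, FOLLOW(Z) = {$, b}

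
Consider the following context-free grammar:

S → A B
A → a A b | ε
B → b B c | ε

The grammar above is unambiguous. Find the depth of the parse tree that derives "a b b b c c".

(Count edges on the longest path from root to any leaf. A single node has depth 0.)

4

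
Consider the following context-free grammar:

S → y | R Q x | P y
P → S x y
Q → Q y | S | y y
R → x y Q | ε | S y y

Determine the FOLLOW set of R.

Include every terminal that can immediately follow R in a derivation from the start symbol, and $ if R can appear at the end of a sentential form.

We compute FOLLOW(R) using the standard algorithm.
FOLLOW(S) starts with {$}.
FIRST(P) = {x, y}
FIRST(Q) = {x, y}
FIRST(R) = {x, y, ε}
FIRST(S) = {x, y}
FOLLOW(P) = {y}
FOLLOW(Q) = {x, y}
FOLLOW(R) = {x, y}
FOLLOW(S) = {$, x, y}
Therefore, FOLLOW(R) = {x, y}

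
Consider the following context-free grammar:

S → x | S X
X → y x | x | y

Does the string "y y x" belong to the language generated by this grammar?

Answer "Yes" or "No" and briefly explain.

No - no valid derivation exists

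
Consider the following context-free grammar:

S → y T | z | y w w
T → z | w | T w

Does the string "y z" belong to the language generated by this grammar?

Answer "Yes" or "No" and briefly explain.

Yes - a valid derivation exists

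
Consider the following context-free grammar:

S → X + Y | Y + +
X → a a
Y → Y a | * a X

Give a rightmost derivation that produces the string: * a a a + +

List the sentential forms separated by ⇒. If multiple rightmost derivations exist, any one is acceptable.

S ⇒ Y + + ⇒ * a X + + ⇒ * a a a + +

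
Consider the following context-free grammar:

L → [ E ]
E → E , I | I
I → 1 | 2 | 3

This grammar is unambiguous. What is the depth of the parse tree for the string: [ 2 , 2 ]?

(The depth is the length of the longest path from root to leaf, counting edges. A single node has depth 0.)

4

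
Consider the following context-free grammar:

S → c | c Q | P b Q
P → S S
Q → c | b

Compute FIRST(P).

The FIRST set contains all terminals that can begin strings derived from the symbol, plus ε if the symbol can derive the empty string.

We compute FIRST(P) using the standard algorithm.
FIRST(P) = {c}
FIRST(Q) = {b, c}
FIRST(S) = {c}
Therefore, FIRST(P) = {c}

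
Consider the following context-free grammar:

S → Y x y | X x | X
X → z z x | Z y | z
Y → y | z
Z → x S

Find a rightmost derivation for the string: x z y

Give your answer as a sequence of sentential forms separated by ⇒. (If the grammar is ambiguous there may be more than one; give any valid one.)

S ⇒ X ⇒ Z y ⇒ x S y ⇒ x X y ⇒ x z y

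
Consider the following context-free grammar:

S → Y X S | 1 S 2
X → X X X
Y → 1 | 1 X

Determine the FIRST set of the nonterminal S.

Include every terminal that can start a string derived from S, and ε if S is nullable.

We compute FIRST(S) using the standard algorithm.
FIRST(S) = {1}
FIRST(X) = {}
FIRST(Y) = {1}
Therefore, FIRST(S) = {1}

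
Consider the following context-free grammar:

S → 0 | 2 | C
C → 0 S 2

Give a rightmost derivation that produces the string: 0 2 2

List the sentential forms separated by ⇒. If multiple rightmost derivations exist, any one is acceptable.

S ⇒ C ⇒ 0 S 2 ⇒ 0 2 2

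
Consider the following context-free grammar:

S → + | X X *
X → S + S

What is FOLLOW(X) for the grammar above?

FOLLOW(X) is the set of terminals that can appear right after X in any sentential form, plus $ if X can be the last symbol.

We compute FOLLOW(X) using the standard algorithm.
FOLLOW(S) starts with {$}.
FIRST(S) = {+}
FIRST(X) = {+}
FOLLOW(S) = {$, *, +}
FOLLOW(X) = {*, +}
Therefore, FOLLOW(X) = {*, +}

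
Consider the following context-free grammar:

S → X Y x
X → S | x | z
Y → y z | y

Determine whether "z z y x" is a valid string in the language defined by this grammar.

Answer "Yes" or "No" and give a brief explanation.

No - no valid derivation exists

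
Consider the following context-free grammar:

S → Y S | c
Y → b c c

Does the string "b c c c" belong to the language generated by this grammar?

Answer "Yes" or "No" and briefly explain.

Yes - a valid derivation exists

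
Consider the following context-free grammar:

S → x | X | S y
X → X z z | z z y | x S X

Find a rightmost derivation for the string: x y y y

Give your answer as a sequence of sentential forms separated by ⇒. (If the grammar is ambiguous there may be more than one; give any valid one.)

S ⇒ S y ⇒ S y y ⇒ S y y y ⇒ x y y y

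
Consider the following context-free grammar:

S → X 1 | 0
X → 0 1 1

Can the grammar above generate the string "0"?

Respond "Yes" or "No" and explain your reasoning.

Yes - a valid derivation exists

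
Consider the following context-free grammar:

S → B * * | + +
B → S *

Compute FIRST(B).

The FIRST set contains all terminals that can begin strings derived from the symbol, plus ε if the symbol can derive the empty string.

We compute FIRST(B) using the standard algorithm.
FIRST(B) = {+}
FIRST(S) = {+}
Therefore, FIRST(B) = {+}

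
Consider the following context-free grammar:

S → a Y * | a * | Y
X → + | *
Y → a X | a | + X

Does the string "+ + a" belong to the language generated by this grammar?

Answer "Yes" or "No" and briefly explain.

No - no valid derivation exists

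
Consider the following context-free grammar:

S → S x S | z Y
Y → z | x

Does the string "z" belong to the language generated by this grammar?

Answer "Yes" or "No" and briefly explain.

No - no valid derivation exists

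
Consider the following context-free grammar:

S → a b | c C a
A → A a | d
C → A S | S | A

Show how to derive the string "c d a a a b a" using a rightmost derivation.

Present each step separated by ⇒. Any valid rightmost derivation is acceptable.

S ⇒ c C a ⇒ c A S a ⇒ c A a b a ⇒ c A a a b a ⇒ c A a a a b a ⇒ c d a a a b a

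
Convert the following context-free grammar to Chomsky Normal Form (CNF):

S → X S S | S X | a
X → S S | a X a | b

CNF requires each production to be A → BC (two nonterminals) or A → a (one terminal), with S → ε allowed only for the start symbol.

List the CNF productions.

S → a; TA → a; X → b; S → X X0; X0 → S S; S → S X; X → S S; X → TA X1; X1 → X TA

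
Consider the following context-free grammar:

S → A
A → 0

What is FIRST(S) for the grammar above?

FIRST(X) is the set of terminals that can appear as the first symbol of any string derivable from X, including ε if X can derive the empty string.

We compute FIRST(S) using the standard algorithm.
FIRST(A) = {0}
FIRST(S) = {0}
Therefore, FIRST(S) = {0}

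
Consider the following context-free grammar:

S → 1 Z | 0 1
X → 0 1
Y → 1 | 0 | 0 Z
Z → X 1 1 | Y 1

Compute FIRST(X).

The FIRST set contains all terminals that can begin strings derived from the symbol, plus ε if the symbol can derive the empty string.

We compute FIRST(X) using the standard algorithm.
FIRST(S) = {0, 1}
FIRST(X) = {0}
FIRST(Y) = {0, 1}
FIRST(Z) = {0, 1}
Therefore, FIRST(X) = {0}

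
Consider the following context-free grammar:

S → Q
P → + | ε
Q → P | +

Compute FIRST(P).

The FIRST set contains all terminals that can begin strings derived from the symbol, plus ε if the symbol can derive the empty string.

We compute FIRST(P) using the standard algorithm.
FIRST(P) = {+, ε}
FIRST(Q) = {+, ε}
FIRST(S) = {+, ε}
Therefore, FIRST(P) = {+, ε}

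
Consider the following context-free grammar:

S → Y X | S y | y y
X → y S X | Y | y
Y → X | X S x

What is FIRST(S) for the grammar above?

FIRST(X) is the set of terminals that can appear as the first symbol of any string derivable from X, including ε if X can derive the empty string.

We compute FIRST(S) using the standard algorithm.
FIRST(S) = {y}
FIRST(X) = {y}
FIRST(Y) = {y}
Therefore, FIRST(S) = {y}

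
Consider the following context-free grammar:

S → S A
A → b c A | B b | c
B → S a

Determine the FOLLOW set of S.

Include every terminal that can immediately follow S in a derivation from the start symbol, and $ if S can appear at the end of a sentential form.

We compute FOLLOW(S) using the standard algorithm.
FOLLOW(S) starts with {$}.
FIRST(A) = {b, c}
FIRST(B) = {}
FIRST(S) = {}
FOLLOW(A) = {$, a, b, c}
FOLLOW(B) = {b}
FOLLOW(S) = {$, a, b, c}
Therefore, FOLLOW(S) = {$, a, b, c}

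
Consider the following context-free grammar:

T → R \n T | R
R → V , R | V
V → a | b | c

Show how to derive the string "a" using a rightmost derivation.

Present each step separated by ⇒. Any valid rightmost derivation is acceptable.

T ⇒ R ⇒ V ⇒ a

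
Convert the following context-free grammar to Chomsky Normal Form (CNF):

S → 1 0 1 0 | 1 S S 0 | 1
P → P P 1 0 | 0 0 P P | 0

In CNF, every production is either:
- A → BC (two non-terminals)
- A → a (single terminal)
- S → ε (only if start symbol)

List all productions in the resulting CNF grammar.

T1 → 1; T0 → 0; S → 1; P → 0; S → T1 X0; X0 → T0 X1; X1 → T1 T0; S → T1 X2; X2 → S X3; X3 → S T0; P → P X4; X4 → P X5; X5 → T1 T0; P → T0 X6; X6 → T0 X7; X7 → P P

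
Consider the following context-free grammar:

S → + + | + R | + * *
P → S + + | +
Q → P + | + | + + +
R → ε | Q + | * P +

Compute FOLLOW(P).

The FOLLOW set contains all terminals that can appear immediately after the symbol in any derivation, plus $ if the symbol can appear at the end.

We compute FOLLOW(P) using the standard algorithm.
FOLLOW(S) starts with {$}.
FIRST(P) = {+}
FIRST(Q) = {+}
FIRST(R) = {*, +, ε}
FIRST(S) = {+}
FOLLOW(P) = {+}
FOLLOW(Q) = {+}
FOLLOW(R) = {$, +}
FOLLOW(S) = {$, +}
Therefore, FOLLOW(P) = {+}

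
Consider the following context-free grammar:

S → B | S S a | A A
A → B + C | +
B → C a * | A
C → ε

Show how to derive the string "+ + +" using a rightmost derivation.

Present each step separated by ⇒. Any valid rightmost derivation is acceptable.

S ⇒ A A ⇒ A B + C ⇒ A B + ⇒ A A + ⇒ A + + ⇒ + + +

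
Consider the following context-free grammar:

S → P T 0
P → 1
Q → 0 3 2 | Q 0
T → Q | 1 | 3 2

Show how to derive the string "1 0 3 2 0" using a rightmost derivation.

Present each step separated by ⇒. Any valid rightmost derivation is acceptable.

S ⇒ P T 0 ⇒ P Q 0 ⇒ P 0 3 2 0 ⇒ 1 0 3 2 0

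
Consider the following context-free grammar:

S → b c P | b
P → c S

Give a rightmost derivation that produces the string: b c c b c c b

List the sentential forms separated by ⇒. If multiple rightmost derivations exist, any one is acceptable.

S ⇒ b c P ⇒ b c c S ⇒ b c c b c P ⇒ b c c b c c S ⇒ b c c b c c b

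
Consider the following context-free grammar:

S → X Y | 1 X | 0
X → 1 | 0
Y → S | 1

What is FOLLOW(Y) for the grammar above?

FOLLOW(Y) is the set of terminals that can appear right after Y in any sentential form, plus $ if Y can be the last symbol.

We compute FOLLOW(Y) using the standard algorithm.
FOLLOW(S) starts with {$}.
FIRST(S) = {0, 1}
FIRST(X) = {0, 1}
FIRST(Y) = {0, 1}
FOLLOW(S) = {$}
FOLLOW(X) = {$, 0, 1}
FOLLOW(Y) = {$}
Therefore, FOLLOW(Y) = {$}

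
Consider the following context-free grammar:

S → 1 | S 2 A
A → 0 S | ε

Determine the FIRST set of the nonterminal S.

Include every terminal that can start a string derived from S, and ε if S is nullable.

We compute FIRST(S) using the standard algorithm.
FIRST(A) = {0, ε}
FIRST(S) = {1}
Therefore, FIRST(S) = {1}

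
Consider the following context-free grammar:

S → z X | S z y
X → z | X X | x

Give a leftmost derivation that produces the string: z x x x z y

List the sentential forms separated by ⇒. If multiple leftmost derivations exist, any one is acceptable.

S ⇒ S z y ⇒ z X z y ⇒ z X X z y ⇒ z X X X z y ⇒ z x X X z y ⇒ z x x X z y ⇒ z x x x z y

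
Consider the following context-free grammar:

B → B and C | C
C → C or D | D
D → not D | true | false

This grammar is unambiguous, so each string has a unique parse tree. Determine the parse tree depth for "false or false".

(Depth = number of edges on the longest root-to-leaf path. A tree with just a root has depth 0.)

4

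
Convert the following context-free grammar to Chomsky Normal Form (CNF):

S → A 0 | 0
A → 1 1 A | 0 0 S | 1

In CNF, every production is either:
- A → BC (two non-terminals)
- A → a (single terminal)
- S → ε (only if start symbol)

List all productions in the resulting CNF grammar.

T0 → 0; S → 0; T1 → 1; A → 1; S → A T0; A → T1 X0; X0 → T1 A; A → T0 X1; X1 → T0 S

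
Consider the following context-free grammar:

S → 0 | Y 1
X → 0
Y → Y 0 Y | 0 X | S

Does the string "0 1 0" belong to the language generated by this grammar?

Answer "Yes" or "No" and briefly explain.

No - no valid derivation exists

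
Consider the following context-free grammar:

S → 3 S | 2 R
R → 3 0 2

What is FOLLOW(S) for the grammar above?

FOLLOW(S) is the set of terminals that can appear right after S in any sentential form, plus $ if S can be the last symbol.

We compute FOLLOW(S) using the standard algorithm.
FOLLOW(S) starts with {$}.
FIRST(R) = {3}
FIRST(S) = {2, 3}
FOLLOW(R) = {$}
FOLLOW(S) = {$}
Therefore, FOLLOW(S) = {$}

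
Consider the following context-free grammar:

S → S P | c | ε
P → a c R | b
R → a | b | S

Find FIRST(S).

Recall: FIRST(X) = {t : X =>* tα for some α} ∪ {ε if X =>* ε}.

We compute FIRST(S) using the standard algorithm.
FIRST(P) = {a, b}
FIRST(R) = {a, b, c, ε}
FIRST(S) = {a, b, c, ε}
Therefore, FIRST(S) = {a, b, c, ε}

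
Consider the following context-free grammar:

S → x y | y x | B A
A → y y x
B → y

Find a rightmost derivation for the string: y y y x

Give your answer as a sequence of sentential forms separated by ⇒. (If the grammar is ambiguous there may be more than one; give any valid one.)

S ⇒ B A ⇒ B y y x ⇒ y y y x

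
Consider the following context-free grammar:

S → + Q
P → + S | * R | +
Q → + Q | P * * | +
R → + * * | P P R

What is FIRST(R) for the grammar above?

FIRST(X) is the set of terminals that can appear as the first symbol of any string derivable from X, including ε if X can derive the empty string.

We compute FIRST(R) using the standard algorithm.
FIRST(P) = {*, +}
FIRST(Q) = {*, +}
FIRST(R) = {*, +}
FIRST(S) = {+}
Therefore, FIRST(R) = {*, +}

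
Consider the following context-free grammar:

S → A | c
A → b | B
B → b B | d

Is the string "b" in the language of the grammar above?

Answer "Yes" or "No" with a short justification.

Yes - a valid derivation exists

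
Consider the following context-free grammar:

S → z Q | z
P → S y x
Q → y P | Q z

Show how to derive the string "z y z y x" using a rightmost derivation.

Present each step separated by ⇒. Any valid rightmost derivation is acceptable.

S ⇒ z Q ⇒ z y P ⇒ z y S y x ⇒ z y z y x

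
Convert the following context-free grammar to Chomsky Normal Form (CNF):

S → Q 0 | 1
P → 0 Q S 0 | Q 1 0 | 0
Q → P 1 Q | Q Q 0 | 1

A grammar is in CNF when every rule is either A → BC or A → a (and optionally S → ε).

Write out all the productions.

T0 → 0; S → 1; T1 → 1; P → 0; Q → 1; S → Q T0; P → T0 X0; X0 → Q X1; X1 → S T0; P → Q X2; X2 → T1 T0; Q → P X3; X3 → T1 Q; Q → Q X4; X4 → Q T0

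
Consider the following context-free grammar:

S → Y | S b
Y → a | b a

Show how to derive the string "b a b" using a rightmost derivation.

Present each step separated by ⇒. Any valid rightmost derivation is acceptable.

S ⇒ S b ⇒ Y b ⇒ b a b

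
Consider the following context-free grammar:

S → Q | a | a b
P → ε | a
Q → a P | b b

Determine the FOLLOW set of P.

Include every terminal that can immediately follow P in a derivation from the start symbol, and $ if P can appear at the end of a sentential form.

We compute FOLLOW(P) using the standard algorithm.
FOLLOW(S) starts with {$}.
FIRST(P) = {a, ε}
FIRST(Q) = {a, b}
FIRST(S) = {a, b}
FOLLOW(P) = {$}
FOLLOW(Q) = {$}
FOLLOW(S) = {$}
Therefore, FOLLOW(P) = {$}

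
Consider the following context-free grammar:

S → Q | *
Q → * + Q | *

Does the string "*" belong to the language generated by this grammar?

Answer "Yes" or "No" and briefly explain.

Yes - a valid derivation exists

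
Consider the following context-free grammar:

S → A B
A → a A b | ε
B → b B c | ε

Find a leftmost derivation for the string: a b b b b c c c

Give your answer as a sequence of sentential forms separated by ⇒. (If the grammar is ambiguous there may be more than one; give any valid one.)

S ⇒ A B ⇒ a A b B ⇒ a b B ⇒ a b b B c ⇒ a b b b B c c ⇒ a b b b b B c c c ⇒ a b b b b c c c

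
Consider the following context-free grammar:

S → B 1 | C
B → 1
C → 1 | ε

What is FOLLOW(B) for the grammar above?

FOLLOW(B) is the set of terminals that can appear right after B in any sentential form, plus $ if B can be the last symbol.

We compute FOLLOW(B) using the standard algorithm.
FOLLOW(S) starts with {$}.
FIRST(B) = {1}
FIRST(C) = {1, ε}
FIRST(S) = {1, ε}
FOLLOW(B) = {1}
FOLLOW(C) = {$}
FOLLOW(S) = {$}
Therefore, FOLLOW(B) = {1}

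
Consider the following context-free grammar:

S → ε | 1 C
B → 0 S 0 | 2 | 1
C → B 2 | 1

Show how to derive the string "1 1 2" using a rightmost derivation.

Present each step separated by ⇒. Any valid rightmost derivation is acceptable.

S ⇒ 1 C ⇒ 1 B 2 ⇒ 1 1 2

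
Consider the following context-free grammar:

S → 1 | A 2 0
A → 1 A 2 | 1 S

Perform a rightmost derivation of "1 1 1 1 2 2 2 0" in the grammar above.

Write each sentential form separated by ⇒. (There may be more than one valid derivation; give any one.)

S ⇒ A 2 0 ⇒ 1 A 2 2 0 ⇒ 1 1 A 2 2 2 0 ⇒ 1 1 1 S 2 2 2 0 ⇒ 1 1 1 1 2 2 2 0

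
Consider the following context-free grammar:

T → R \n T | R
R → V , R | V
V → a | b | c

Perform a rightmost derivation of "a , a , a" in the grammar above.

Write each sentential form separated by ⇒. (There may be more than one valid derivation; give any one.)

T ⇒ R ⇒ V , R ⇒ V , V , R ⇒ V , V , V ⇒ V , V , a ⇒ V , a , a ⇒ a , a , a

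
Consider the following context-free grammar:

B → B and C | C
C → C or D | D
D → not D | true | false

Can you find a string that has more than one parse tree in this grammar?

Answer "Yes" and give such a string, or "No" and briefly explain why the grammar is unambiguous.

No - the grammar is unambiguous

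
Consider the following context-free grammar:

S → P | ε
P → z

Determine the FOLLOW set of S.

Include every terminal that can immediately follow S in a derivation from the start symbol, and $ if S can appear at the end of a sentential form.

We compute FOLLOW(S) using the standard algorithm.
FOLLOW(S) starts with {$}.
FIRST(P) = {z}
FIRST(S) = {z, ε}
FOLLOW(P) = {$}
FOLLOW(S) = {$}
Therefore, FOLLOW(S) = {$}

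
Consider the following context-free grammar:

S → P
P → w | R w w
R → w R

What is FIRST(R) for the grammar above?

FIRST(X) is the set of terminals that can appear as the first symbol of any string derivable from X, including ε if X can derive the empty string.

We compute FIRST(R) using the standard algorithm.
FIRST(P) = {w}
FIRST(R) = {w}
FIRST(S) = {w}
Therefore, FIRST(R) = {w}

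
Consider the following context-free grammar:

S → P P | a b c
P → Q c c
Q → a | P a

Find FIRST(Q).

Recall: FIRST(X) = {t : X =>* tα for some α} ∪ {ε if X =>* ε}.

We compute FIRST(Q) using the standard algorithm.
FIRST(P) = {a}
FIRST(Q) = {a}
FIRST(S) = {a}
Therefore, FIRST(Q) = {a}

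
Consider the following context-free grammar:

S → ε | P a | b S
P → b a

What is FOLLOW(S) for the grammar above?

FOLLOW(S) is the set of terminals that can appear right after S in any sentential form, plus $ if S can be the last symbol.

We compute FOLLOW(S) using the standard algorithm.
FOLLOW(S) starts with {$}.
FIRST(P) = {b}
FIRST(S) = {b, ε}
FOLLOW(P) = {a}
FOLLOW(S) = {$}
Therefore, FOLLOW(S) = {$}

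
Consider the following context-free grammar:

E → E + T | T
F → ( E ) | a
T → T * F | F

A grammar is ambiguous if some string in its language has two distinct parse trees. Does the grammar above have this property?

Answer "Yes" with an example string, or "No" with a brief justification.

No - the grammar is unambiguous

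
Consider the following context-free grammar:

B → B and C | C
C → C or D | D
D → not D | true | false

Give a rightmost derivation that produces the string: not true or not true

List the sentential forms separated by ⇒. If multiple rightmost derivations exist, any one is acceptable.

B ⇒ C ⇒ C or D ⇒ C or not D ⇒ C or not true ⇒ D or not true ⇒ not D or not true ⇒ not true or not true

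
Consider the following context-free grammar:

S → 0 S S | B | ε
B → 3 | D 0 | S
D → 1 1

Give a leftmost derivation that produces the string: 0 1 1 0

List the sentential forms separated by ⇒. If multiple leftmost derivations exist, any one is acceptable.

S ⇒ 0 S S ⇒ 0 B S ⇒ 0 D 0 S ⇒ 0 1 1 0 S ⇒ 0 1 1 0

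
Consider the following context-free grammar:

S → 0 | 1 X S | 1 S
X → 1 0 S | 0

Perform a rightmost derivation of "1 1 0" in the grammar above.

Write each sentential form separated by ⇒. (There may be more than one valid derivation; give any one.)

S ⇒ 1 S ⇒ 1 1 S ⇒ 1 1 0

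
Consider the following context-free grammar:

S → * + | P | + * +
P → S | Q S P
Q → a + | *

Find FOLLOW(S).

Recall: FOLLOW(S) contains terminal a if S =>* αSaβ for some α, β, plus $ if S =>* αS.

We compute FOLLOW(S) using the standard algorithm.
FOLLOW(S) starts with {$}.
FIRST(P) = {*, +, a}
FIRST(Q) = {*, a}
FIRST(S) = {*, +, a}
FOLLOW(P) = {$, *, +, a}
FOLLOW(Q) = {*, +, a}
FOLLOW(S) = {$, *, +, a}
Therefore, FOLLOW(S) = {$, *, +, a}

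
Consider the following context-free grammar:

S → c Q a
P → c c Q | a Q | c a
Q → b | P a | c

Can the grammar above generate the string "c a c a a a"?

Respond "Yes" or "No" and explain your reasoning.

No - no valid derivation exists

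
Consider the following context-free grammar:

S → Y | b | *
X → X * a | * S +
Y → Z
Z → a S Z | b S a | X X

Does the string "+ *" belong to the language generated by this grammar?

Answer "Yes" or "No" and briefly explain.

No - no valid derivation exists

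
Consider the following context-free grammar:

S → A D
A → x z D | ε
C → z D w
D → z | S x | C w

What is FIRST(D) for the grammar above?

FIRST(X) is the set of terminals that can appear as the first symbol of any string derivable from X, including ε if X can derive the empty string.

We compute FIRST(D) using the standard algorithm.
FIRST(A) = {x, ε}
FIRST(C) = {z}
FIRST(D) = {x, z}
FIRST(S) = {x, z}
Therefore, FIRST(D) = {x, z}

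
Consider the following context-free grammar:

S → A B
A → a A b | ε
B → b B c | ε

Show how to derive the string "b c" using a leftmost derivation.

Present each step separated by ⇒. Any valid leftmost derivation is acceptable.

S ⇒ A B ⇒ B ⇒ b B c ⇒ b c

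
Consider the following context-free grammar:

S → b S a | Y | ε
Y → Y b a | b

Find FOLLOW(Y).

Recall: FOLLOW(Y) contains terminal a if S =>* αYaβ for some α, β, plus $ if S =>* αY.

We compute FOLLOW(Y) using the standard algorithm.
FOLLOW(S) starts with {$}.
FIRST(S) = {b, ε}
FIRST(Y) = {b}
FOLLOW(S) = {$, a}
FOLLOW(Y) = {$, a, b}
Therefore, FOLLOW(Y) = {$, a, b}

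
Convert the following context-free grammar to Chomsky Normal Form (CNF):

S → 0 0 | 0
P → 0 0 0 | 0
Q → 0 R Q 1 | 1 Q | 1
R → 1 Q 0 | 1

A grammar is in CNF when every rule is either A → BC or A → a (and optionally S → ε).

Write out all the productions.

T0 → 0; S → 0; P → 0; T1 → 1; Q → 1; R → 1; S → T0 T0; P → T0 X0; X0 → T0 T0; Q → T0 X1; X1 → R X2; X2 → Q T1; Q → T1 Q; R → T1 X3; X3 → Q T0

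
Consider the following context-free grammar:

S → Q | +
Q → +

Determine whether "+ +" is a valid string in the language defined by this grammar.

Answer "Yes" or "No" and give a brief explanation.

No - no valid derivation exists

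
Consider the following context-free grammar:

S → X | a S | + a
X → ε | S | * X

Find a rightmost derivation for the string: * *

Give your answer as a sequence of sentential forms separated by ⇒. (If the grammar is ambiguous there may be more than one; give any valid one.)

S ⇒ X ⇒ * X ⇒ * * X ⇒ * *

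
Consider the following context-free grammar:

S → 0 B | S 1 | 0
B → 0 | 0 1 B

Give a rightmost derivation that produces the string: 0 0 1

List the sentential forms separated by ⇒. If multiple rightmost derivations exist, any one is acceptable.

S ⇒ S 1 ⇒ 0 B 1 ⇒ 0 0 1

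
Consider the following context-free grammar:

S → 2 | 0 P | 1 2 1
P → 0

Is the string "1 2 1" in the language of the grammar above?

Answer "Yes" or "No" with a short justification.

Yes - a valid derivation exists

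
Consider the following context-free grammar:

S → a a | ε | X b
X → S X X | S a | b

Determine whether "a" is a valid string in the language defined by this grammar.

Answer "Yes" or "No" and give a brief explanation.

No - no valid derivation exists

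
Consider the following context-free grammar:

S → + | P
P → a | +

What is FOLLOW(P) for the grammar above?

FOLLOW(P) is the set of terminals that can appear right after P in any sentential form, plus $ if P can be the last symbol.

We compute FOLLOW(P) using the standard algorithm.
FOLLOW(S) starts with {$}.
FIRST(P) = {+, a}
FIRST(S) = {+, a}
FOLLOW(P) = {$}
FOLLOW(S) = {$}
Therefore, FOLLOW(P) = {$}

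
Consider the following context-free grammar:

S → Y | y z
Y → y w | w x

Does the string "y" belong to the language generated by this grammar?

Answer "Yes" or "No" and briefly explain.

No - no valid derivation exists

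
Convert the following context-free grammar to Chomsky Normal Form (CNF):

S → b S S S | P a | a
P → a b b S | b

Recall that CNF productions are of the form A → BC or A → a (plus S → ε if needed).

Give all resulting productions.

TB → b; TA → a; S → a; P → b; S → TB X0; X0 → S X1; X1 → S S; S → P TA; P → TA X2; X2 → TB X3; X3 → TB S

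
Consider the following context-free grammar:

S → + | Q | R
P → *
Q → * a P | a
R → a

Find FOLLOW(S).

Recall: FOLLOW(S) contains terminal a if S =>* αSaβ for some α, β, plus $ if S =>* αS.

We compute FOLLOW(S) using the standard algorithm.
FOLLOW(S) starts with {$}.
FIRST(P) = {*}
FIRST(Q) = {*, a}
FIRST(R) = {a}
FIRST(S) = {*, +, a}
FOLLOW(P) = {$}
FOLLOW(Q) = {$}
FOLLOW(R) = {$}
FOLLOW(S) = {$}
Therefore, FOLLOW(S) = {$}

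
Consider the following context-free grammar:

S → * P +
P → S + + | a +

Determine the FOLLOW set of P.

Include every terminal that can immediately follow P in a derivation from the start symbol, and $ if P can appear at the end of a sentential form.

We compute FOLLOW(P) using the standard algorithm.
FOLLOW(S) starts with {$}.
FIRST(P) = {*, a}
FIRST(S) = {*}
FOLLOW(P) = {+}
FOLLOW(S) = {$, +}
Therefore, FOLLOW(P) = {+}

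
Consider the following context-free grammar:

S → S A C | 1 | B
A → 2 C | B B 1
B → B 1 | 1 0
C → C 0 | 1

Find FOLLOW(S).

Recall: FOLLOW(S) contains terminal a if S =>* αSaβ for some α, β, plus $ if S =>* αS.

We compute FOLLOW(S) using the standard algorithm.
FOLLOW(S) starts with {$}.
FIRST(A) = {1, 2}
FIRST(B) = {1}
FIRST(C) = {1}
FIRST(S) = {1}
FOLLOW(A) = {1}
FOLLOW(B) = {$, 1, 2}
FOLLOW(C) = {$, 0, 1, 2}
FOLLOW(S) = {$, 1, 2}
Therefore, FOLLOW(S) = {$, 1, 2}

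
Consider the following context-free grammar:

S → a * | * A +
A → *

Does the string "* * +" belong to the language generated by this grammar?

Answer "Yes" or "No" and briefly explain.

Yes - a valid derivation exists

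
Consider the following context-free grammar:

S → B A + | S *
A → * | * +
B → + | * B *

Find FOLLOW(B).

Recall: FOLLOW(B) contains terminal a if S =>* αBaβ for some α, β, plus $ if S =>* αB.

We compute FOLLOW(B) using the standard algorithm.
FOLLOW(S) starts with {$}.
FIRST(A) = {*}
FIRST(B) = {*, +}
FIRST(S) = {*, +}
FOLLOW(A) = {+}
FOLLOW(B) = {*}
FOLLOW(S) = {$, *}
Therefore, FOLLOW(B) = {*}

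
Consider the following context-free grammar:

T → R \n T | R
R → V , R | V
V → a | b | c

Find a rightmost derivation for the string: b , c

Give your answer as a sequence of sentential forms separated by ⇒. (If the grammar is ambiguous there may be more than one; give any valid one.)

T ⇒ R ⇒ V , R ⇒ V , V ⇒ V , c ⇒ b , c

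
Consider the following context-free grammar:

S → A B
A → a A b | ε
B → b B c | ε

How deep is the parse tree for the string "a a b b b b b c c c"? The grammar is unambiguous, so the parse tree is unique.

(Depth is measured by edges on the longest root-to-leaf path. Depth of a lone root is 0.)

5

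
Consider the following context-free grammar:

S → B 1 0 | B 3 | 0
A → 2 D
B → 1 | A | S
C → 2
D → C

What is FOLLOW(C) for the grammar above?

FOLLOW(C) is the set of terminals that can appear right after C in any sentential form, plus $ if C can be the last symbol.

We compute FOLLOW(C) using the standard algorithm.
FOLLOW(S) starts with {$}.
FIRST(A) = {2}
FIRST(B) = {0, 1, 2}
FIRST(C) = {2}
FIRST(D) = {2}
FIRST(S) = {0, 1, 2}
FOLLOW(A) = {1, 3}
FOLLOW(B) = {1, 3}
FOLLOW(C) = {1, 3}
FOLLOW(D) = {1, 3}
FOLLOW(S) = {$, 1, 3}
Therefore, FOLLOW(C) = {1, 3}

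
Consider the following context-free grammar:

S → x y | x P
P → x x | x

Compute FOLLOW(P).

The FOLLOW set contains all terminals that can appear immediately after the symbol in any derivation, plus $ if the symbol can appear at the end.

We compute FOLLOW(P) using the standard algorithm.
FOLLOW(S) starts with {$}.
FIRST(P) = {x}
FIRST(S) = {x}
FOLLOW(P) = {$}
FOLLOW(S) = {$}
Therefore, FOLLOW(P) = {$}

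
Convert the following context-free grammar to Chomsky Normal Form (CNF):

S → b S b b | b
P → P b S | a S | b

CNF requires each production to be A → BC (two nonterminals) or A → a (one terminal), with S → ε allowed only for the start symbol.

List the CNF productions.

TB → b; S → b; TA → a; P → b; S → TB X0; X0 → S X1; X1 → TB TB; P → P X2; X2 → TB S; P → TA S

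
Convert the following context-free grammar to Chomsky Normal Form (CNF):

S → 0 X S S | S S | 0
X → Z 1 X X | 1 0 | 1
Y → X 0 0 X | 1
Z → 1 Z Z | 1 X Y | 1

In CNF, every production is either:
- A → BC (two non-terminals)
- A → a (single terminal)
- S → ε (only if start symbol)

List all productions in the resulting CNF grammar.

T0 → 0; S → 0; T1 → 1; X → 1; Y → 1; Z → 1; S → T0 X0; X0 → X X1; X1 → S S; S → S S; X → Z X2; X2 → T1 X3; X3 → X X; X → T1 T0; Y → X X4; X4 → T0 X5; X5 → T0 X; Z → T1 X6; X6 → Z Z; Z → T1 X7; X7 → X Y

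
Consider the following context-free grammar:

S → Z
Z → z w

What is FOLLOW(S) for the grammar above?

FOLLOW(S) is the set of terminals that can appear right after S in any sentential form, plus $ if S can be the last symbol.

We compute FOLLOW(S) using the standard algorithm.
FOLLOW(S) starts with {$}.
FIRST(S) = {z}
FIRST(Z) = {z}
FOLLOW(S) = {$}
FOLLOW(Z) = {$}
Therefore, FOLLOW(S) = {$}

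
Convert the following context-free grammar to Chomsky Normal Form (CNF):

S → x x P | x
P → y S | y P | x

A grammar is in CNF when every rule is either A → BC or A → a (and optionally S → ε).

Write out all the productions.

TX → x; S → x; TY → y; P → x; S → TX X0; X0 → TX P; P → TY S; P → TY P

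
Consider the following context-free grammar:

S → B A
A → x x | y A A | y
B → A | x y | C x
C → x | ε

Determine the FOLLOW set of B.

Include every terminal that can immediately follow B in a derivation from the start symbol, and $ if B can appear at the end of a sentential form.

We compute FOLLOW(B) using the standard algorithm.
FOLLOW(S) starts with {$}.
FIRST(A) = {x, y}
FIRST(B) = {x, y}
FIRST(C) = {x, ε}
FIRST(S) = {x, y}
FOLLOW(A) = {$, x, y}
FOLLOW(B) = {x, y}
FOLLOW(C) = {x}
FOLLOW(S) = {$}
Therefore, FOLLOW(B) = {x, y}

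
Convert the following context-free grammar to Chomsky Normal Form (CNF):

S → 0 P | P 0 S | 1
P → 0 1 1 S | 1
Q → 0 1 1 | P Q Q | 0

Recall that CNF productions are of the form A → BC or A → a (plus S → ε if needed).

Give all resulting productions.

T0 → 0; S → 1; T1 → 1; P → 1; Q → 0; S → T0 P; S → P X0; X0 → T0 S; P → T0 X1; X1 → T1 X2; X2 → T1 S; Q → T0 X3; X3 → T1 T1; Q → P X4; X4 → Q Q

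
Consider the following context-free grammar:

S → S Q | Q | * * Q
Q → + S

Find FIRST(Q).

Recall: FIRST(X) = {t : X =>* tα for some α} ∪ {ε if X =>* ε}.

We compute FIRST(Q) using the standard algorithm.
FIRST(Q) = {+}
FIRST(S) = {*, +}
Therefore, FIRST(Q) = {+}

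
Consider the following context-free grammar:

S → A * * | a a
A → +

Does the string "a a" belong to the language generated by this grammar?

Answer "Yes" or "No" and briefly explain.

Yes - a valid derivation exists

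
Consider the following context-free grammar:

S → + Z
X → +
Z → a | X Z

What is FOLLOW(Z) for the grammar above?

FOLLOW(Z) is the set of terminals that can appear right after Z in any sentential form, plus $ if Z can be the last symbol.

We compute FOLLOW(Z) using the standard algorithm.
FOLLOW(S) starts with {$}.
FIRST(S) = {+}
FIRST(X) = {+}
FIRST(Z) = {+, a}
FOLLOW(S) = {$}
FOLLOW(X) = {+, a}
FOLLOW(Z) = {$}
Therefore, FOLLOW(Z) = {$}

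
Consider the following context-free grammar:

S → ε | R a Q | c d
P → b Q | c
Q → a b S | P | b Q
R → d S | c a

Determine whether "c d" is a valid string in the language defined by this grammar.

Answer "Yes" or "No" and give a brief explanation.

Yes - a valid derivation exists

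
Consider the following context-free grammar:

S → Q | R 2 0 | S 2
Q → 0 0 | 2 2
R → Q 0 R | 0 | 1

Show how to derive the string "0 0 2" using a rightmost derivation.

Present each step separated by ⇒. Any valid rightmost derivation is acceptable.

S ⇒ S 2 ⇒ Q 2 ⇒ 0 0 2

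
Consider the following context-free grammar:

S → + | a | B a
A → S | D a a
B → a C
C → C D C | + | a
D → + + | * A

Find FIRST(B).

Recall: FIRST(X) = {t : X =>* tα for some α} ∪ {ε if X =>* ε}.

We compute FIRST(B) using the standard algorithm.
FIRST(A) = {*, +, a}
FIRST(B) = {a}
FIRST(C) = {+, a}
FIRST(D) = {*, +}
FIRST(S) = {+, a}
Therefore, FIRST(B) = {a}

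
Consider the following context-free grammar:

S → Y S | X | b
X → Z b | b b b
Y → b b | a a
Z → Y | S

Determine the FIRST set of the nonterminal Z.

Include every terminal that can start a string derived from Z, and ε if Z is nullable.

We compute FIRST(Z) using the standard algorithm.
FIRST(S) = {a, b}
FIRST(X) = {a, b}
FIRST(Y) = {a, b}
FIRST(Z) = {a, b}
Therefore, FIRST(Z) = {a, b}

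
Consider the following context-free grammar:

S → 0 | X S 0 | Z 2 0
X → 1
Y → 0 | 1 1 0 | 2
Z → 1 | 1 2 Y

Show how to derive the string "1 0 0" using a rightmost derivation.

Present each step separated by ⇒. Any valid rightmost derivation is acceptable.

S ⇒ X S 0 ⇒ X 0 0 ⇒ 1 0 0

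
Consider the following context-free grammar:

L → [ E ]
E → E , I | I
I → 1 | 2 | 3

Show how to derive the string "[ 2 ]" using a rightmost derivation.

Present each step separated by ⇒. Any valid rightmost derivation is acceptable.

L ⇒ [ E ] ⇒ [ I ] ⇒ [ 2 ]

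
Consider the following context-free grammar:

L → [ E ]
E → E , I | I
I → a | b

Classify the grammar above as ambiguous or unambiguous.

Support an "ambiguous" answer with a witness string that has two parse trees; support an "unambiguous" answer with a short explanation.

Unambiguous - every string in the language has a unique parse tree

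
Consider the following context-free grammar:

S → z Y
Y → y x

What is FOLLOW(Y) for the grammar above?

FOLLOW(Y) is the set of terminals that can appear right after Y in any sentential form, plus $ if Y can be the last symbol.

We compute FOLLOW(Y) using the standard algorithm.
FOLLOW(S) starts with {$}.
FIRST(S) = {z}
FIRST(Y) = {y}
FOLLOW(S) = {$}
FOLLOW(Y) = {$}
Therefore, FOLLOW(Y) = {$}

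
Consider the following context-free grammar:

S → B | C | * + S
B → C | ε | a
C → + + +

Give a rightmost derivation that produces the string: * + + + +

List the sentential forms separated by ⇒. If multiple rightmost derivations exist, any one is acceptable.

S ⇒ * + S ⇒ * + C ⇒ * + + + +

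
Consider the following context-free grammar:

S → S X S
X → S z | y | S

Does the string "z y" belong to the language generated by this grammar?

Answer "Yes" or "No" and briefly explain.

No - no valid derivation exists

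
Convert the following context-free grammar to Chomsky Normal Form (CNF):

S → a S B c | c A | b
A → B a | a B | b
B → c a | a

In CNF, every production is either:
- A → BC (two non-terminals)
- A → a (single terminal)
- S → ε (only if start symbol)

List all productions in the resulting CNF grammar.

TA → a; TC → c; S → b; A → b; B → a; S → TA X0; X0 → S X1; X1 → B TC; S → TC A; A → B TA; A → TA B; B → TC TA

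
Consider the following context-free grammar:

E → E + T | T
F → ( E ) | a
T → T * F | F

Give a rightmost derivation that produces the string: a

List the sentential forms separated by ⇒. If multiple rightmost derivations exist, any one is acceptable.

E ⇒ T ⇒ F ⇒ a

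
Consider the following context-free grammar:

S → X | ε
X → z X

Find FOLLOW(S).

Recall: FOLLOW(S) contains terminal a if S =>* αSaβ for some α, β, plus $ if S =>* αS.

We compute FOLLOW(S) using the standard algorithm.
FOLLOW(S) starts with {$}.
FIRST(S) = {z, ε}
FIRST(X) = {z}
FOLLOW(S) = {$}
FOLLOW(X) = {$}
Therefore, FOLLOW(S) = {$}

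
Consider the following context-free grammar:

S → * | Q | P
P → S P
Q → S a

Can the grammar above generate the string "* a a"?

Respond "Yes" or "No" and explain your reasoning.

Yes - a valid derivation exists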